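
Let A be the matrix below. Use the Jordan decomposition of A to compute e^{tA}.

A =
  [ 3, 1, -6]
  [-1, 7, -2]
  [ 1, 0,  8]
e^{tA} =
  [t^2*exp(6*t) - 3*t*exp(6*t) + exp(6*t), -t^2*exp(6*t) + t*exp(6*t), 2*t^2*exp(6*t) - 6*t*exp(6*t)]
  [-t*exp(6*t), t*exp(6*t) + exp(6*t), -2*t*exp(6*t)]
  [-t^2*exp(6*t)/2 + t*exp(6*t), t^2*exp(6*t)/2, -t^2*exp(6*t) + 2*t*exp(6*t) + exp(6*t)]

Strategy: write A = P · J · P⁻¹ where J is a Jordan canonical form, so e^{tA} = P · e^{tJ} · P⁻¹, and e^{tJ} can be computed block-by-block.

A has Jordan form
J =
  [6, 1, 0]
  [0, 6, 1]
  [0, 0, 6]
(up to reordering of blocks).

Per-block formulas:
  For a 3×3 Jordan block J_3(6): exp(t · J_3(6)) = e^(6t)·(I + t·N + (t^2/2)·N^2), where N is the 3×3 nilpotent shift.

After assembling e^{tJ} and conjugating by P, we get:

e^{tA} =
  [t^2*exp(6*t) - 3*t*exp(6*t) + exp(6*t), -t^2*exp(6*t) + t*exp(6*t), 2*t^2*exp(6*t) - 6*t*exp(6*t)]
  [-t*exp(6*t), t*exp(6*t) + exp(6*t), -2*t*exp(6*t)]
  [-t^2*exp(6*t)/2 + t*exp(6*t), t^2*exp(6*t)/2, -t^2*exp(6*t) + 2*t*exp(6*t) + exp(6*t)]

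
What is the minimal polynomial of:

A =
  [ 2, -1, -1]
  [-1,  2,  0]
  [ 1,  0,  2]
x^3 - 6*x^2 + 12*x - 8

The characteristic polynomial is χ_A(x) = (x - 2)^3, so the eigenvalues are known. The minimal polynomial is
  m_A(x) = Π_λ (x − λ)^{k_λ}
where k_λ is the size of the *largest* Jordan block for λ (equivalently, the smallest k with (A − λI)^k v = 0 for every generalised eigenvector v of λ).

  λ = 2: largest Jordan block has size 3, contributing (x − 2)^3

So m_A(x) = (x - 2)^3 = x^3 - 6*x^2 + 12*x - 8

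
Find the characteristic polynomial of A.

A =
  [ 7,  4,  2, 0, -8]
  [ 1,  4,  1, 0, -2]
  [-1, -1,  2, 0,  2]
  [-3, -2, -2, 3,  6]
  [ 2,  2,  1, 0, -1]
x^5 - 15*x^4 + 90*x^3 - 270*x^2 + 405*x - 243

Expanding det(x·I − A) (e.g. by cofactor expansion or by noting that A is similar to its Jordan form J, which has the same characteristic polynomial as A) gives
  χ_A(x) = x^5 - 15*x^4 + 90*x^3 - 270*x^2 + 405*x - 243
which factors as (x - 3)^5. The eigenvalues (with algebraic multiplicities) are λ = 3 with multiplicity 5.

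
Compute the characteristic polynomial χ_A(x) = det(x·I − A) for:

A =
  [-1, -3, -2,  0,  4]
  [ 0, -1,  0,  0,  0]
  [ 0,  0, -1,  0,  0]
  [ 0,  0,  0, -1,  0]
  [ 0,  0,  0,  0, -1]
x^5 + 5*x^4 + 10*x^3 + 10*x^2 + 5*x + 1

Expanding det(x·I − A) (e.g. by cofactor expansion or by noting that A is similar to its Jordan form J, which has the same characteristic polynomial as A) gives
  χ_A(x) = x^5 + 5*x^4 + 10*x^3 + 10*x^2 + 5*x + 1
which factors as (x + 1)^5. The eigenvalues (with algebraic multiplicities) are λ = -1 with multiplicity 5.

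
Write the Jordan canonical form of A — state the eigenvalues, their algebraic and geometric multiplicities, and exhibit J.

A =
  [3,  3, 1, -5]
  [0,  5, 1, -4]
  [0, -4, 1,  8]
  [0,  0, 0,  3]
J_3(3) ⊕ J_1(3)

The characteristic polynomial is
  det(x·I − A) = x^4 - 12*x^3 + 54*x^2 - 108*x + 81 = (x - 3)^4

Eigenvalues and multiplicities (the geometric multiplicity of λ is n − rank(A − λI), which equals the number of Jordan blocks for λ):
  λ = 3: algebraic multiplicity = 4, geometric multiplicity = 2

Determining the block sizes for each eigenvalue:
  λ = 3: with am = 4 and gm = 2, the partition is not yet determined (e.g. several partitions of 4 into 2 parts exist). Let N = A − (3)·I. Computing rank(N^1) = 2, rank(N^2) = 1, rank(N^3) = 0; the number of blocks of size ≥ j is rank(N^{j−1}) − rank(N^j), giving [2, 1, 1]. So we have 1 block(s) of size 3, 1 block(s) of size 1 → block sizes [3, 1]

Assembling the blocks gives a Jordan form
J =
  [3, 1, 0, 0]
  [0, 3, 1, 0]
  [0, 0, 3, 0]
  [0, 0, 0, 3]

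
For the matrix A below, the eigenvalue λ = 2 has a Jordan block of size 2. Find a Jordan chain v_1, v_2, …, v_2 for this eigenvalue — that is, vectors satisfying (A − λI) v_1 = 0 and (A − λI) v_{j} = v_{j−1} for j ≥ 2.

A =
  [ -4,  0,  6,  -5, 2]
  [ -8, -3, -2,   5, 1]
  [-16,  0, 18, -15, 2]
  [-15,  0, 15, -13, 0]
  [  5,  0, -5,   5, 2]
A Jordan chain for λ = 2 of length 2:
v_1 = (-1, 2, -1, 0, 0)ᵀ
v_2 = (1, -3, 0, -1, 0)ᵀ

Let N = A − (2)·I. We want v_2 with N^2 v_2 = 0 but N^1 v_2 ≠ 0; then v_{j-1} := N · v_j for j = 2, …, 2.

Pick v_2 = (1, -3, 0, -1, 0)ᵀ.
Then v_1 = N · v_2 = (-1, 2, -1, 0, 0)ᵀ.

Sanity check: (A − (2)·I) v_1 = (0, 0, 0, 0, 0)ᵀ = 0. ✓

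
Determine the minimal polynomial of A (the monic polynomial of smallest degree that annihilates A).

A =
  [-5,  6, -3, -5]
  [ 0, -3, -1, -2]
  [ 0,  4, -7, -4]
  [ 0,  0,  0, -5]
x^2 + 10*x + 25

The characteristic polynomial is χ_A(x) = (x + 5)^4, so the eigenvalues are known. The minimal polynomial is
  m_A(x) = Π_λ (x − λ)^{k_λ}
where k_λ is the size of the *largest* Jordan block for λ (equivalently, the smallest k with (A − λI)^k v = 0 for every generalised eigenvector v of λ).

  λ = -5: largest Jordan block has size 2, contributing (x + 5)^2

So m_A(x) = (x + 5)^2 = x^2 + 10*x + 25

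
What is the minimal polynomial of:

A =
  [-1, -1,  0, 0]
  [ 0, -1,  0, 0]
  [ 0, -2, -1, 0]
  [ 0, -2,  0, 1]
x^3 + x^2 - x - 1

The characteristic polynomial is χ_A(x) = (x - 1)*(x + 1)^3, so the eigenvalues are known. The minimal polynomial is
  m_A(x) = Π_λ (x − λ)^{k_λ}
where k_λ is the size of the *largest* Jordan block for λ (equivalently, the smallest k with (A − λI)^k v = 0 for every generalised eigenvector v of λ).

  λ = -1: largest Jordan block has size 2, contributing (x + 1)^2
  λ = 1: largest Jordan block has size 1, contributing (x − 1)

So m_A(x) = (x - 1)*(x + 1)^2 = x^3 + x^2 - x - 1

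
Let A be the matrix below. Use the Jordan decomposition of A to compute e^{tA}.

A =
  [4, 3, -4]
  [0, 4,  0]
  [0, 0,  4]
e^{tA} =
  [exp(4*t), 3*t*exp(4*t), -4*t*exp(4*t)]
  [0, exp(4*t), 0]
  [0, 0, exp(4*t)]

Strategy: write A = P · J · P⁻¹ where J is a Jordan canonical form, so e^{tA} = P · e^{tJ} · P⁻¹, and e^{tJ} can be computed block-by-block.

A has Jordan form
J =
  [4, 1, 0]
  [0, 4, 0]
  [0, 0, 4]
(up to reordering of blocks).

Per-block formulas:
  For a 1×1 block at λ = 4: exp(t · [4]) = [e^(4t)].
  For a 2×2 Jordan block J_2(4): exp(t · J_2(4)) = e^(4t)·(I + t·N), where N is the 2×2 nilpotent shift.

After assembling e^{tJ} and conjugating by P, we get:

e^{tA} =
  [exp(4*t), 3*t*exp(4*t), -4*t*exp(4*t)]
  [0, exp(4*t), 0]
  [0, 0, exp(4*t)]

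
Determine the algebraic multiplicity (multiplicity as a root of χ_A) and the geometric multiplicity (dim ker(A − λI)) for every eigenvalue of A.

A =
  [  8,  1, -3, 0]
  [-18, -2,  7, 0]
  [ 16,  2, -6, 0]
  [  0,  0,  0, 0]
λ = 0: alg = 4, geom = 2

Step 1 — factor the characteristic polynomial to read off the algebraic multiplicities:
  χ_A(x) = x^4

Step 2 — compute geometric multiplicities via the rank-nullity identity g(λ) = n − rank(A − λI):
  rank(A − (0)·I) = 2, so dim ker(A − (0)·I) = n − 2 = 2

Summary:
  λ = 0: algebraic multiplicity = 4, geometric multiplicity = 2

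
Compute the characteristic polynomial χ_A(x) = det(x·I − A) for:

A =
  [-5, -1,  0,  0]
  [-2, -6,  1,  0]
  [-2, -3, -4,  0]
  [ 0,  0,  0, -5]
x^4 + 20*x^3 + 150*x^2 + 500*x + 625

Expanding det(x·I − A) (e.g. by cofactor expansion or by noting that A is similar to its Jordan form J, which has the same characteristic polynomial as A) gives
  χ_A(x) = x^4 + 20*x^3 + 150*x^2 + 500*x + 625
which factors as (x + 5)^4. The eigenvalues (with algebraic multiplicities) are λ = -5 with multiplicity 4.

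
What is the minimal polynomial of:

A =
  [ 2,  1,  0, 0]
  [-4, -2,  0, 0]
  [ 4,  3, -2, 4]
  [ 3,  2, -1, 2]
x^2

The characteristic polynomial is χ_A(x) = x^4, so the eigenvalues are known. The minimal polynomial is
  m_A(x) = Π_λ (x − λ)^{k_λ}
where k_λ is the size of the *largest* Jordan block for λ (equivalently, the smallest k with (A − λI)^k v = 0 for every generalised eigenvector v of λ).

  λ = 0: largest Jordan block has size 2, contributing (x − 0)^2

So m_A(x) = x^2 = x^2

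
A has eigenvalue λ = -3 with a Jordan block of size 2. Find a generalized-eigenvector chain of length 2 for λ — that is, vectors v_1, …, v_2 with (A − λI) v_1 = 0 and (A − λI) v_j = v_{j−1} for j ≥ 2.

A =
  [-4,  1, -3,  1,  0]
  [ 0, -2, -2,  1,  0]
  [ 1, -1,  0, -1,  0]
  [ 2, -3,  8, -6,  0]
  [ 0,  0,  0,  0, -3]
A Jordan chain for λ = -3 of length 2:
v_1 = (-1, 0, 1, 2, 0)ᵀ
v_2 = (1, 0, 0, 0, 0)ᵀ

Let N = A − (-3)·I. We want v_2 with N^2 v_2 = 0 but N^1 v_2 ≠ 0; then v_{j-1} := N · v_j for j = 2, …, 2.

Pick v_2 = (1, 0, 0, 0, 0)ᵀ.
Then v_1 = N · v_2 = (-1, 0, 1, 2, 0)ᵀ.

Sanity check: (A − (-3)·I) v_1 = (0, 0, 0, 0, 0)ᵀ = 0. ✓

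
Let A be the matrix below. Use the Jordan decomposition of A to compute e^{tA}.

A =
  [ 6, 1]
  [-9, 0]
e^{tA} =
  [3*t*exp(3*t) + exp(3*t), t*exp(3*t)]
  [-9*t*exp(3*t), -3*t*exp(3*t) + exp(3*t)]

Strategy: write A = P · J · P⁻¹ where J is a Jordan canonical form, so e^{tA} = P · e^{tJ} · P⁻¹, and e^{tJ} can be computed block-by-block.

A has Jordan form
J =
  [3, 1]
  [0, 3]
(up to reordering of blocks).

Per-block formulas:
  For a 2×2 Jordan block J_2(3): exp(t · J_2(3)) = e^(3t)·(I + t·N), where N is the 2×2 nilpotent shift.

After assembling e^{tJ} and conjugating by P, we get:

e^{tA} =
  [3*t*exp(3*t) + exp(3*t), t*exp(3*t)]
  [-9*t*exp(3*t), -3*t*exp(3*t) + exp(3*t)]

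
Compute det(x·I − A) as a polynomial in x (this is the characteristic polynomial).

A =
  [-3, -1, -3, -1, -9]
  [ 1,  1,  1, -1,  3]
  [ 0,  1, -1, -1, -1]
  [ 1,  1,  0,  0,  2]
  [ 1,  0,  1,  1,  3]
x^5

Expanding det(x·I − A) (e.g. by cofactor expansion or by noting that A is similar to its Jordan form J, which has the same characteristic polynomial as A) gives
  χ_A(x) = x^5
which factors as x^5. The eigenvalues (with algebraic multiplicities) are λ = 0 with multiplicity 5.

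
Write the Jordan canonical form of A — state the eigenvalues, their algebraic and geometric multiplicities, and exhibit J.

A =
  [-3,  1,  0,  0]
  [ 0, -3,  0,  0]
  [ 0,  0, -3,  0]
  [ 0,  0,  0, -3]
J_2(-3) ⊕ J_1(-3) ⊕ J_1(-3)

The characteristic polynomial is
  det(x·I − A) = x^4 + 12*x^3 + 54*x^2 + 108*x + 81 = (x + 3)^4

Eigenvalues and multiplicities (the geometric multiplicity of λ is n − rank(A − λI), which equals the number of Jordan blocks for λ):
  λ = -3: algebraic multiplicity = 4, geometric multiplicity = 3

Determining the block sizes for each eigenvalue:
  λ = -3: 3 blocks summing to 4 forces exactly one block of size 2 and the rest size 1 → block sizes [2, 1, 1]

Assembling the blocks gives a Jordan form
J =
  [-3,  1,  0,  0]
  [ 0, -3,  0,  0]
  [ 0,  0, -3,  0]
  [ 0,  0,  0, -3]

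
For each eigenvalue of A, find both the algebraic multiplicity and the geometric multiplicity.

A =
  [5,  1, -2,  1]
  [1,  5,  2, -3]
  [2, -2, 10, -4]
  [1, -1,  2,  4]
λ = 6: alg = 4, geom = 2

Step 1 — factor the characteristic polynomial to read off the algebraic multiplicities:
  χ_A(x) = (x - 6)^4

Step 2 — compute geometric multiplicities via the rank-nullity identity g(λ) = n − rank(A − λI):
  rank(A − (6)·I) = 2, so dim ker(A − (6)·I) = n − 2 = 2

Summary:
  λ = 6: algebraic multiplicity = 4, geometric multiplicity = 2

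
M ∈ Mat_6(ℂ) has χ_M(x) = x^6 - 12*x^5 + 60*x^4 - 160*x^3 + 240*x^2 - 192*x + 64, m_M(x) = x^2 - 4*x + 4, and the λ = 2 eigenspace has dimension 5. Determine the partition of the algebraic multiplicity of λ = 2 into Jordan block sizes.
Block sizes for λ = 2: [2, 1, 1, 1, 1]

Step 1 — from the characteristic polynomial, algebraic multiplicity of λ = 2 is 6. From dim ker(M − (2)·I) = 5, there are exactly 5 Jordan blocks for λ = 2.
Step 2 — from the minimal polynomial, the factor (x − 2)^2 tells us the largest block for λ = 2 has size 2.
Step 3 — with total size 6, 5 blocks, and largest block 2, the block sizes (in nonincreasing order) are [2, 1, 1, 1, 1].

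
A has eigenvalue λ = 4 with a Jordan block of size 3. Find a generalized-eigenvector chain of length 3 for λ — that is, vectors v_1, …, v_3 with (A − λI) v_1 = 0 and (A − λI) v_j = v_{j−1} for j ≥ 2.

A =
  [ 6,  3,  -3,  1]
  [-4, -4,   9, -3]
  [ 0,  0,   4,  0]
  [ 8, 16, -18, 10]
A Jordan chain for λ = 4 of length 3:
v_1 = (-2, 4, 0, -8)ᵀ
v_2 = (3, -8, 0, 16)ᵀ
v_3 = (0, 1, 0, 0)ᵀ

Let N = A − (4)·I. We want v_3 with N^3 v_3 = 0 but N^2 v_3 ≠ 0; then v_{j-1} := N · v_j for j = 3, …, 2.

Pick v_3 = (0, 1, 0, 0)ᵀ.
Then v_2 = N · v_3 = (3, -8, 0, 16)ᵀ.
Then v_1 = N · v_2 = (-2, 4, 0, -8)ᵀ.

Sanity check: (A − (4)·I) v_1 = (0, 0, 0, 0)ᵀ = 0. ✓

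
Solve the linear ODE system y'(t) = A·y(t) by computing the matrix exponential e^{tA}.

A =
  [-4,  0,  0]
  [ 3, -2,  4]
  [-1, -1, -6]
e^{tA} =
  [exp(-4*t), 0, 0]
  [t^2*exp(-4*t) + 3*t*exp(-4*t), 2*t*exp(-4*t) + exp(-4*t), 4*t*exp(-4*t)]
  [-t^2*exp(-4*t)/2 - t*exp(-4*t), -t*exp(-4*t), -2*t*exp(-4*t) + exp(-4*t)]

Strategy: write A = P · J · P⁻¹ where J is a Jordan canonical form, so e^{tA} = P · e^{tJ} · P⁻¹, and e^{tJ} can be computed block-by-block.

A has Jordan form
J =
  [-4,  1,  0]
  [ 0, -4,  1]
  [ 0,  0, -4]
(up to reordering of blocks).

Per-block formulas:
  For a 3×3 Jordan block J_3(-4): exp(t · J_3(-4)) = e^(-4t)·(I + t·N + (t^2/2)·N^2), where N is the 3×3 nilpotent shift.

After assembling e^{tJ} and conjugating by P, we get:

e^{tA} =
  [exp(-4*t), 0, 0]
  [t^2*exp(-4*t) + 3*t*exp(-4*t), 2*t*exp(-4*t) + exp(-4*t), 4*t*exp(-4*t)]
  [-t^2*exp(-4*t)/2 - t*exp(-4*t), -t*exp(-4*t), -2*t*exp(-4*t) + exp(-4*t)]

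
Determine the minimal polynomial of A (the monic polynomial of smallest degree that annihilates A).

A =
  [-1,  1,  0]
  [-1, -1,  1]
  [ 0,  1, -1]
x^3 + 3*x^2 + 3*x + 1

The characteristic polynomial is χ_A(x) = (x + 1)^3, so the eigenvalues are known. The minimal polynomial is
  m_A(x) = Π_λ (x − λ)^{k_λ}
where k_λ is the size of the *largest* Jordan block for λ (equivalently, the smallest k with (A − λI)^k v = 0 for every generalised eigenvector v of λ).

  λ = -1: largest Jordan block has size 3, contributing (x + 1)^3

So m_A(x) = (x + 1)^3 = x^3 + 3*x^2 + 3*x + 1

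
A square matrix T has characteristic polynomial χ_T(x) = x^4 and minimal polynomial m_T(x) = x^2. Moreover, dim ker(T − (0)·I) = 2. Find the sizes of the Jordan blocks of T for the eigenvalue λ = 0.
Block sizes for λ = 0: [2, 2]

Step 1 — from the characteristic polynomial, algebraic multiplicity of λ = 0 is 4. From dim ker(T − (0)·I) = 2, there are exactly 2 Jordan blocks for λ = 0.
Step 2 — from the minimal polynomial, the factor (x − 0)^2 tells us the largest block for λ = 0 has size 2.
Step 3 — with total size 4, 2 blocks, and largest block 2, the block sizes (in nonincreasing order) are [2, 2].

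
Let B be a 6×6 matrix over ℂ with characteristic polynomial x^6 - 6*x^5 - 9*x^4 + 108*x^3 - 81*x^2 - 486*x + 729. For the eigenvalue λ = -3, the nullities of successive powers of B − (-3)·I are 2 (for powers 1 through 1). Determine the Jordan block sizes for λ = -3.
Block sizes for λ = -3: [1, 1]

From the dimensions of kernels of powers, the number of Jordan blocks of size at least j is d_j − d_{j−1} where d_j = dim ker(N^j) (with d_0 = 0). Computing the differences gives [2].
The number of blocks of size exactly k is (#blocks of size ≥ k) − (#blocks of size ≥ k + 1), so the partition is: 2 block(s) of size 1.
In nonincreasing order the block sizes are [1, 1].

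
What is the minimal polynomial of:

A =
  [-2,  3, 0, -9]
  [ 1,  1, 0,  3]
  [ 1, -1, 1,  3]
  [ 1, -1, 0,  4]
x^3 - 3*x^2 + 3*x - 1

The characteristic polynomial is χ_A(x) = (x - 1)^4, so the eigenvalues are known. The minimal polynomial is
  m_A(x) = Π_λ (x − λ)^{k_λ}
where k_λ is the size of the *largest* Jordan block for λ (equivalently, the smallest k with (A − λI)^k v = 0 for every generalised eigenvector v of λ).

  λ = 1: largest Jordan block has size 3, contributing (x − 1)^3

So m_A(x) = (x - 1)^3 = x^3 - 3*x^2 + 3*x - 1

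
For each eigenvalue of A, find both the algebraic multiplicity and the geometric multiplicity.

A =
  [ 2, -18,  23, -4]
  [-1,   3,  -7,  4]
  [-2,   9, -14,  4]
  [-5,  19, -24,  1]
λ = -3: alg = 3, geom = 1; λ = 1: alg = 1, geom = 1

Step 1 — factor the characteristic polynomial to read off the algebraic multiplicities:
  χ_A(x) = (x - 1)*(x + 3)^3

Step 2 — compute geometric multiplicities via the rank-nullity identity g(λ) = n − rank(A − λI):
  rank(A − (-3)·I) = 3, so dim ker(A − (-3)·I) = n − 3 = 1
  rank(A − (1)·I) = 3, so dim ker(A − (1)·I) = n − 3 = 1

Summary:
  λ = -3: algebraic multiplicity = 3, geometric multiplicity = 1
  λ = 1: algebraic multiplicity = 1, geometric multiplicity = 1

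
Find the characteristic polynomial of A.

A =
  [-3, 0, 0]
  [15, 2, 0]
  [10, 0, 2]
x^3 - x^2 - 8*x + 12

Expanding det(x·I − A) (e.g. by cofactor expansion or by noting that A is similar to its Jordan form J, which has the same characteristic polynomial as A) gives
  χ_A(x) = x^3 - x^2 - 8*x + 12
which factors as (x - 2)^2*(x + 3). The eigenvalues (with algebraic multiplicities) are λ = -3 with multiplicity 1, λ = 2 with multiplicity 2.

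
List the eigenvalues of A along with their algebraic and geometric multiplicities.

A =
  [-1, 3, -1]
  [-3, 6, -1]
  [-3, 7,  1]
λ = 2: alg = 3, geom = 1

Step 1 — factor the characteristic polynomial to read off the algebraic multiplicities:
  χ_A(x) = (x - 2)^3

Step 2 — compute geometric multiplicities via the rank-nullity identity g(λ) = n − rank(A − λI):
  rank(A − (2)·I) = 2, so dim ker(A − (2)·I) = n − 2 = 1

Summary:
  λ = 2: algebraic multiplicity = 3, geometric multiplicity = 1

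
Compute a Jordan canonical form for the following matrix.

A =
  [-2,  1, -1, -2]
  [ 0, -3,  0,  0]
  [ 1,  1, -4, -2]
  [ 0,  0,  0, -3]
J_2(-3) ⊕ J_1(-3) ⊕ J_1(-3)

The characteristic polynomial is
  det(x·I − A) = x^4 + 12*x^3 + 54*x^2 + 108*x + 81 = (x + 3)^4

Eigenvalues and multiplicities (the geometric multiplicity of λ is n − rank(A − λI), which equals the number of Jordan blocks for λ):
  λ = -3: algebraic multiplicity = 4, geometric multiplicity = 3

Determining the block sizes for each eigenvalue:
  λ = -3: 3 blocks summing to 4 forces exactly one block of size 2 and the rest size 1 → block sizes [2, 1, 1]

Assembling the blocks gives a Jordan form
J =
  [-3,  1,  0,  0]
  [ 0, -3,  0,  0]
  [ 0,  0, -3,  0]
  [ 0,  0,  0, -3]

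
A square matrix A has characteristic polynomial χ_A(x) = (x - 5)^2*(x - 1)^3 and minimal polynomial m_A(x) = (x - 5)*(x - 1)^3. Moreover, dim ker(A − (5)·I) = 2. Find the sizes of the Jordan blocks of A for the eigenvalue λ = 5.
Block sizes for λ = 5: [1, 1]

Step 1 — from the characteristic polynomial, algebraic multiplicity of λ = 5 is 2. From dim ker(A − (5)·I) = 2, there are exactly 2 Jordan blocks for λ = 5.
Step 2 — from the minimal polynomial, the factor (x − 5) tells us the largest block for λ = 5 has size 1.
Step 3 — with total size 2, 2 blocks, and largest block 1, the block sizes (in nonincreasing order) are [1, 1].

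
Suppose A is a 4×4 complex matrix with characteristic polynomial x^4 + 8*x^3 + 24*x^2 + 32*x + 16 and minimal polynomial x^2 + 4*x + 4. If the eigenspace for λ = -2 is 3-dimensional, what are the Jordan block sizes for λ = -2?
Block sizes for λ = -2: [2, 1, 1]

Step 1 — from the characteristic polynomial, algebraic multiplicity of λ = -2 is 4. From dim ker(A − (-2)·I) = 3, there are exactly 3 Jordan blocks for λ = -2.
Step 2 — from the minimal polynomial, the factor (x + 2)^2 tells us the largest block for λ = -2 has size 2.
Step 3 — with total size 4, 3 blocks, and largest block 2, the block sizes (in nonincreasing order) are [2, 1, 1].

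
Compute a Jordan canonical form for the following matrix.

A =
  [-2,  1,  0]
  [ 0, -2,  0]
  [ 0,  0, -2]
J_2(-2) ⊕ J_1(-2)

The characteristic polynomial is
  det(x·I − A) = x^3 + 6*x^2 + 12*x + 8 = (x + 2)^3

Eigenvalues and multiplicities (the geometric multiplicity of λ is n − rank(A − λI), which equals the number of Jordan blocks for λ):
  λ = -2: algebraic multiplicity = 3, geometric multiplicity = 2

Determining the block sizes for each eigenvalue:
  λ = -2: 2 blocks summing to 3 forces exactly one block of size 2 and the rest size 1 → block sizes [2, 1]

Assembling the blocks gives a Jordan form
J =
  [-2,  1,  0]
  [ 0, -2,  0]
  [ 0,  0, -2]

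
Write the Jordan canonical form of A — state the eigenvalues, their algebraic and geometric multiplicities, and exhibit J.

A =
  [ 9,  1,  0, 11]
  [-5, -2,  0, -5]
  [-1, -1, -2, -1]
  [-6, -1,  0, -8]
J_2(-2) ⊕ J_1(-2) ⊕ J_1(3)

The characteristic polynomial is
  det(x·I − A) = x^4 + 3*x^3 - 6*x^2 - 28*x - 24 = (x - 3)*(x + 2)^3

Eigenvalues and multiplicities (the geometric multiplicity of λ is n − rank(A − λI), which equals the number of Jordan blocks for λ):
  λ = -2: algebraic multiplicity = 3, geometric multiplicity = 2
  λ = 3: algebraic multiplicity = 1, geometric multiplicity = 1

Determining the block sizes for each eigenvalue:
  λ = -2: 2 blocks summing to 3 forces exactly one block of size 2 and the rest size 1 → block sizes [2, 1]
  λ = 3: one block (gm = 1), so the single block has size am = 1 → block sizes [1]

Assembling the blocks gives a Jordan form
J =
  [-2,  1,  0, 0]
  [ 0, -2,  0, 0]
  [ 0,  0, -2, 0]
  [ 0,  0,  0, 3]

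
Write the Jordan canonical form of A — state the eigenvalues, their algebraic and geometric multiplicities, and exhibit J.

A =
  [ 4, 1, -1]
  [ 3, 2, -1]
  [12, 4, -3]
J_2(1) ⊕ J_1(1)

The characteristic polynomial is
  det(x·I − A) = x^3 - 3*x^2 + 3*x - 1 = (x - 1)^3

Eigenvalues and multiplicities (the geometric multiplicity of λ is n − rank(A − λI), which equals the number of Jordan blocks for λ):
  λ = 1: algebraic multiplicity = 3, geometric multiplicity = 2

Determining the block sizes for each eigenvalue:
  λ = 1: 2 blocks summing to 3 forces exactly one block of size 2 and the rest size 1 → block sizes [2, 1]

Assembling the blocks gives a Jordan form
J =
  [1, 1, 0]
  [0, 1, 0]
  [0, 0, 1]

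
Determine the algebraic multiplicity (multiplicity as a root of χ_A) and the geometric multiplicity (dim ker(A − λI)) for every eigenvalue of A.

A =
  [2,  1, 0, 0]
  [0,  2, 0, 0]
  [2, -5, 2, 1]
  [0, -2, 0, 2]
λ = 2: alg = 4, geom = 2

Step 1 — factor the characteristic polynomial to read off the algebraic multiplicities:
  χ_A(x) = (x - 2)^4

Step 2 — compute geometric multiplicities via the rank-nullity identity g(λ) = n − rank(A − λI):
  rank(A − (2)·I) = 2, so dim ker(A − (2)·I) = n − 2 = 2

Summary:
  λ = 2: algebraic multiplicity = 4, geometric multiplicity = 2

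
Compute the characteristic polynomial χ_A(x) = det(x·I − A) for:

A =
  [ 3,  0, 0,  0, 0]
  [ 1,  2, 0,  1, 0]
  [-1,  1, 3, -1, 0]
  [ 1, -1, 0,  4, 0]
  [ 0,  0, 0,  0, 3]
x^5 - 15*x^4 + 90*x^3 - 270*x^2 + 405*x - 243

Expanding det(x·I − A) (e.g. by cofactor expansion or by noting that A is similar to its Jordan form J, which has the same characteristic polynomial as A) gives
  χ_A(x) = x^5 - 15*x^4 + 90*x^3 - 270*x^2 + 405*x - 243
which factors as (x - 3)^5. The eigenvalues (with algebraic multiplicities) are λ = 3 with multiplicity 5.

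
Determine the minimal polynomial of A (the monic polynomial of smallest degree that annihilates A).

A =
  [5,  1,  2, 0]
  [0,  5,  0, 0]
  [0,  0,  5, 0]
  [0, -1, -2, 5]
x^2 - 10*x + 25

The characteristic polynomial is χ_A(x) = (x - 5)^4, so the eigenvalues are known. The minimal polynomial is
  m_A(x) = Π_λ (x − λ)^{k_λ}
where k_λ is the size of the *largest* Jordan block for λ (equivalently, the smallest k with (A − λI)^k v = 0 for every generalised eigenvector v of λ).

  λ = 5: largest Jordan block has size 2, contributing (x − 5)^2

So m_A(x) = (x - 5)^2 = x^2 - 10*x + 25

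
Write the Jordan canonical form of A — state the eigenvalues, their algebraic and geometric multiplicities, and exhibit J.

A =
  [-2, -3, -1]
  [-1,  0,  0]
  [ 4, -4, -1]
J_3(-1)

The characteristic polynomial is
  det(x·I − A) = x^3 + 3*x^2 + 3*x + 1 = (x + 1)^3

Eigenvalues and multiplicities (the geometric multiplicity of λ is n − rank(A − λI), which equals the number of Jordan blocks for λ):
  λ = -1: algebraic multiplicity = 3, geometric multiplicity = 1

Determining the block sizes for each eigenvalue:
  λ = -1: one block (gm = 1), so the single block has size am = 3 → block sizes [3]

Assembling the blocks gives a Jordan form
J =
  [-1,  1,  0]
  [ 0, -1,  1]
  [ 0,  0, -1]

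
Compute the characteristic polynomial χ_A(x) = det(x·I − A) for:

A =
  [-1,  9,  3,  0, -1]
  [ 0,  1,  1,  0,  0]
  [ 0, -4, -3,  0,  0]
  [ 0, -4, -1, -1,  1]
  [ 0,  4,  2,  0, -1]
x^5 + 5*x^4 + 10*x^3 + 10*x^2 + 5*x + 1

Expanding det(x·I − A) (e.g. by cofactor expansion or by noting that A is similar to its Jordan form J, which has the same characteristic polynomial as A) gives
  χ_A(x) = x^5 + 5*x^4 + 10*x^3 + 10*x^2 + 5*x + 1
which factors as (x + 1)^5. The eigenvalues (with algebraic multiplicities) are λ = -1 with multiplicity 5.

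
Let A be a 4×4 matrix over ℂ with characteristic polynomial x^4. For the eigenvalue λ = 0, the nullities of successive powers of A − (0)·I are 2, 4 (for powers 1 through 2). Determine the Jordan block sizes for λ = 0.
Block sizes for λ = 0: [2, 2]

From the dimensions of kernels of powers, the number of Jordan blocks of size at least j is d_j − d_{j−1} where d_j = dim ker(N^j) (with d_0 = 0). Computing the differences gives [2, 2].
The number of blocks of size exactly k is (#blocks of size ≥ k) − (#blocks of size ≥ k + 1), so the partition is: 2 block(s) of size 2.
In nonincreasing order the block sizes are [2, 2].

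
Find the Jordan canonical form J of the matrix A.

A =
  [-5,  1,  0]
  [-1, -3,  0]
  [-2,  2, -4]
J_2(-4) ⊕ J_1(-4)

The characteristic polynomial is
  det(x·I − A) = x^3 + 12*x^2 + 48*x + 64 = (x + 4)^3

Eigenvalues and multiplicities (the geometric multiplicity of λ is n − rank(A − λI), which equals the number of Jordan blocks for λ):
  λ = -4: algebraic multiplicity = 3, geometric multiplicity = 2

Determining the block sizes for each eigenvalue:
  λ = -4: 2 blocks summing to 3 forces exactly one block of size 2 and the rest size 1 → block sizes [2, 1]

Assembling the blocks gives a Jordan form
J =
  [-4,  1,  0]
  [ 0, -4,  0]
  [ 0,  0, -4]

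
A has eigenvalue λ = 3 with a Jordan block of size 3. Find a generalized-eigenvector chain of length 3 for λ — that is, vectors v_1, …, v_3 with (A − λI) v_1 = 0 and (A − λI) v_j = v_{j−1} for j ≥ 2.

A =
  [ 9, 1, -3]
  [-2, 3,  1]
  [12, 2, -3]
A Jordan chain for λ = 3 of length 3:
v_1 = (-2, 0, -4)ᵀ
v_2 = (6, -2, 12)ᵀ
v_3 = (1, 0, 0)ᵀ

Let N = A − (3)·I. We want v_3 with N^3 v_3 = 0 but N^2 v_3 ≠ 0; then v_{j-1} := N · v_j for j = 3, …, 2.

Pick v_3 = (1, 0, 0)ᵀ.
Then v_2 = N · v_3 = (6, -2, 12)ᵀ.
Then v_1 = N · v_2 = (-2, 0, -4)ᵀ.

Sanity check: (A − (3)·I) v_1 = (0, 0, 0)ᵀ = 0. ✓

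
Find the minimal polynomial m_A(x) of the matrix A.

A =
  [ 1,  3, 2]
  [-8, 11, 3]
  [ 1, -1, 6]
x^3 - 18*x^2 + 108*x - 216

The characteristic polynomial is χ_A(x) = (x - 6)^3, so the eigenvalues are known. The minimal polynomial is
  m_A(x) = Π_λ (x − λ)^{k_λ}
where k_λ is the size of the *largest* Jordan block for λ (equivalently, the smallest k with (A − λI)^k v = 0 for every generalised eigenvector v of λ).

  λ = 6: largest Jordan block has size 3, contributing (x − 6)^3

So m_A(x) = (x - 6)^3 = x^3 - 18*x^2 + 108*x - 216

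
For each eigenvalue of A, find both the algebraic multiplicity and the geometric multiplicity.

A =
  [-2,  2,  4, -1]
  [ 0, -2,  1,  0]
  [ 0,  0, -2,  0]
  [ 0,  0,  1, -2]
λ = -2: alg = 4, geom = 2

Step 1 — factor the characteristic polynomial to read off the algebraic multiplicities:
  χ_A(x) = (x + 2)^4

Step 2 — compute geometric multiplicities via the rank-nullity identity g(λ) = n − rank(A − λI):
  rank(A − (-2)·I) = 2, so dim ker(A − (-2)·I) = n − 2 = 2

Summary:
  λ = -2: algebraic multiplicity = 4, geometric multiplicity = 2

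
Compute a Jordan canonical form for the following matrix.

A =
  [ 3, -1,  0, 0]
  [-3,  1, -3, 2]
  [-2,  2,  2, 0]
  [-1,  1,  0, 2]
J_3(2) ⊕ J_1(2)

The characteristic polynomial is
  det(x·I − A) = x^4 - 8*x^3 + 24*x^2 - 32*x + 16 = (x - 2)^4

Eigenvalues and multiplicities (the geometric multiplicity of λ is n − rank(A − λI), which equals the number of Jordan blocks for λ):
  λ = 2: algebraic multiplicity = 4, geometric multiplicity = 2

Determining the block sizes for each eigenvalue:
  λ = 2: with am = 4 and gm = 2, the partition is not yet determined (e.g. several partitions of 4 into 2 parts exist). Let N = A − (2)·I. Computing rank(N^1) = 2, rank(N^2) = 1, rank(N^3) = 0; the number of blocks of size ≥ j is rank(N^{j−1}) − rank(N^j), giving [2, 1, 1]. So we have 1 block(s) of size 3, 1 block(s) of size 1 → block sizes [3, 1]

Assembling the blocks gives a Jordan form
J =
  [2, 1, 0, 0]
  [0, 2, 1, 0]
  [0, 0, 2, 0]
  [0, 0, 0, 2]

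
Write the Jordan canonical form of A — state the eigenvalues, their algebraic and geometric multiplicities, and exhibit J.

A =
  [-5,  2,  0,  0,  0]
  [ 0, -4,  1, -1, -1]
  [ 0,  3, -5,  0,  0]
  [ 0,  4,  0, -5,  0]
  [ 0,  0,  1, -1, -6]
J_3(-5) ⊕ J_1(-5) ⊕ J_1(-5)

The characteristic polynomial is
  det(x·I − A) = x^5 + 25*x^4 + 250*x^3 + 1250*x^2 + 3125*x + 3125 = (x + 5)^5

Eigenvalues and multiplicities (the geometric multiplicity of λ is n − rank(A − λI), which equals the number of Jordan blocks for λ):
  λ = -5: algebraic multiplicity = 5, geometric multiplicity = 3

Determining the block sizes for each eigenvalue:
  λ = -5: with am = 5 and gm = 3, the partition is not yet determined (e.g. several partitions of 5 into 3 parts exist). Let N = A − (-5)·I. Computing rank(N^1) = 2, rank(N^2) = 1, rank(N^3) = 0; the number of blocks of size ≥ j is rank(N^{j−1}) − rank(N^j), giving [3, 1, 1]. So we have 1 block(s) of size 3, 2 block(s) of size 1 → block sizes [3, 1, 1]

Assembling the blocks gives a Jordan form
J =
  [-5,  1,  0,  0,  0]
  [ 0, -5,  1,  0,  0]
  [ 0,  0, -5,  0,  0]
  [ 0,  0,  0, -5,  0]
  [ 0,  0,  0,  0, -5]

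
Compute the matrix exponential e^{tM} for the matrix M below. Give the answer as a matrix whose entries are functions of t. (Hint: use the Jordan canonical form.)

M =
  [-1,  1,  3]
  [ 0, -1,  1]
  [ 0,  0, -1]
e^{tM} =
  [exp(-t), t*exp(-t), t^2*exp(-t)/2 + 3*t*exp(-t)]
  [0, exp(-t), t*exp(-t)]
  [0, 0, exp(-t)]

Strategy: write M = P · J · P⁻¹ where J is a Jordan canonical form, so e^{tM} = P · e^{tJ} · P⁻¹, and e^{tJ} can be computed block-by-block.

M has Jordan form
J =
  [-1,  1,  0]
  [ 0, -1,  1]
  [ 0,  0, -1]
(up to reordering of blocks).

Per-block formulas:
  For a 3×3 Jordan block J_3(-1): exp(t · J_3(-1)) = e^(-1t)·(I + t·N + (t^2/2)·N^2), where N is the 3×3 nilpotent shift.

After assembling e^{tJ} and conjugating by P, we get:

e^{tM} =
  [exp(-t), t*exp(-t), t^2*exp(-t)/2 + 3*t*exp(-t)]
  [0, exp(-t), t*exp(-t)]
  [0, 0, exp(-t)]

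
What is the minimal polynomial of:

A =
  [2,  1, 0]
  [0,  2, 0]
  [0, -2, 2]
x^2 - 4*x + 4

The characteristic polynomial is χ_A(x) = (x - 2)^3, so the eigenvalues are known. The minimal polynomial is
  m_A(x) = Π_λ (x − λ)^{k_λ}
where k_λ is the size of the *largest* Jordan block for λ (equivalently, the smallest k with (A − λI)^k v = 0 for every generalised eigenvector v of λ).

  λ = 2: largest Jordan block has size 2, contributing (x − 2)^2

So m_A(x) = (x - 2)^2 = x^2 - 4*x + 4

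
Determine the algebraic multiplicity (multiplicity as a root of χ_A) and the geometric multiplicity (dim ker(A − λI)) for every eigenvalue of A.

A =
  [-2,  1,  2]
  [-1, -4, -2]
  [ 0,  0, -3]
λ = -3: alg = 3, geom = 2

Step 1 — factor the characteristic polynomial to read off the algebraic multiplicities:
  χ_A(x) = (x + 3)^3

Step 2 — compute geometric multiplicities via the rank-nullity identity g(λ) = n − rank(A − λI):
  rank(A − (-3)·I) = 1, so dim ker(A − (-3)·I) = n − 1 = 2

Summary:
  λ = -3: algebraic multiplicity = 3, geometric multiplicity = 2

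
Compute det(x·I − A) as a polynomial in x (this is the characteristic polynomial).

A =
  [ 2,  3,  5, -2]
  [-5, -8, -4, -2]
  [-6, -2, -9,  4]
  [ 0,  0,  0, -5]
x^4 + 20*x^3 + 150*x^2 + 500*x + 625

Expanding det(x·I − A) (e.g. by cofactor expansion or by noting that A is similar to its Jordan form J, which has the same characteristic polynomial as A) gives
  χ_A(x) = x^4 + 20*x^3 + 150*x^2 + 500*x + 625
which factors as (x + 5)^4. The eigenvalues (with algebraic multiplicities) are λ = -5 with multiplicity 4.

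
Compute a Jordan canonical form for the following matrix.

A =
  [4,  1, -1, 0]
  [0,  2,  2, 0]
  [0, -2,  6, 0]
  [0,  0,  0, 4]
J_2(4) ⊕ J_1(4) ⊕ J_1(4)

The characteristic polynomial is
  det(x·I − A) = x^4 - 16*x^3 + 96*x^2 - 256*x + 256 = (x - 4)^4

Eigenvalues and multiplicities (the geometric multiplicity of λ is n − rank(A − λI), which equals the number of Jordan blocks for λ):
  λ = 4: algebraic multiplicity = 4, geometric multiplicity = 3

Determining the block sizes for each eigenvalue:
  λ = 4: 3 blocks summing to 4 forces exactly one block of size 2 and the rest size 1 → block sizes [2, 1, 1]

Assembling the blocks gives a Jordan form
J =
  [4, 1, 0, 0]
  [0, 4, 0, 0]
  [0, 0, 4, 0]
  [0, 0, 0, 4]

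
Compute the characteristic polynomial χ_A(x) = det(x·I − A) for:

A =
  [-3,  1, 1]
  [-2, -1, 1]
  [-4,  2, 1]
x^3 + 3*x^2 + 3*x + 1

Expanding det(x·I − A) (e.g. by cofactor expansion or by noting that A is similar to its Jordan form J, which has the same characteristic polynomial as A) gives
  χ_A(x) = x^3 + 3*x^2 + 3*x + 1
which factors as (x + 1)^3. The eigenvalues (with algebraic multiplicities) are λ = -1 with multiplicity 3.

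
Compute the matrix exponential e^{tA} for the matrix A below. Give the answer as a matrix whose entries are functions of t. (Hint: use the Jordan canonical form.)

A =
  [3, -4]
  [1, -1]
e^{tA} =
  [2*t*exp(t) + exp(t), -4*t*exp(t)]
  [t*exp(t), -2*t*exp(t) + exp(t)]

Strategy: write A = P · J · P⁻¹ where J is a Jordan canonical form, so e^{tA} = P · e^{tJ} · P⁻¹, and e^{tJ} can be computed block-by-block.

A has Jordan form
J =
  [1, 1]
  [0, 1]
(up to reordering of blocks).

Per-block formulas:
  For a 2×2 Jordan block J_2(1): exp(t · J_2(1)) = e^(1t)·(I + t·N), where N is the 2×2 nilpotent shift.

After assembling e^{tJ} and conjugating by P, we get:

e^{tA} =
  [2*t*exp(t) + exp(t), -4*t*exp(t)]
  [t*exp(t), -2*t*exp(t) + exp(t)]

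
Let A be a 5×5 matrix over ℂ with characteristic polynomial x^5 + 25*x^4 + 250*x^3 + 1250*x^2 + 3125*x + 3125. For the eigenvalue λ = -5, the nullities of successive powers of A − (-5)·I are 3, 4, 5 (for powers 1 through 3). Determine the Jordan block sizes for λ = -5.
Block sizes for λ = -5: [3, 1, 1]

From the dimensions of kernels of powers, the number of Jordan blocks of size at least j is d_j − d_{j−1} where d_j = dim ker(N^j) (with d_0 = 0). Computing the differences gives [3, 1, 1].
The number of blocks of size exactly k is (#blocks of size ≥ k) − (#blocks of size ≥ k + 1), so the partition is: 2 block(s) of size 1, 1 block(s) of size 3.
In nonincreasing order the block sizes are [3, 1, 1].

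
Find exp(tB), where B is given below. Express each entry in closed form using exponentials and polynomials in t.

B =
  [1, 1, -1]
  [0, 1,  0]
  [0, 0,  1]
e^{tB} =
  [exp(t), t*exp(t), -t*exp(t)]
  [0, exp(t), 0]
  [0, 0, exp(t)]

Strategy: write B = P · J · P⁻¹ where J is a Jordan canonical form, so e^{tB} = P · e^{tJ} · P⁻¹, and e^{tJ} can be computed block-by-block.

B has Jordan form
J =
  [1, 1, 0]
  [0, 1, 0]
  [0, 0, 1]
(up to reordering of blocks).

Per-block formulas:
  For a 1×1 block at λ = 1: exp(t · [1]) = [e^(1t)].
  For a 2×2 Jordan block J_2(1): exp(t · J_2(1)) = e^(1t)·(I + t·N), where N is the 2×2 nilpotent shift.

After assembling e^{tJ} and conjugating by P, we get:

e^{tB} =
  [exp(t), t*exp(t), -t*exp(t)]
  [0, exp(t), 0]
  [0, 0, exp(t)]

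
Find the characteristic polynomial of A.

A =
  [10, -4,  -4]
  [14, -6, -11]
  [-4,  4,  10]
x^3 - 14*x^2 + 64*x - 96

Expanding det(x·I − A) (e.g. by cofactor expansion or by noting that A is similar to its Jordan form J, which has the same characteristic polynomial as A) gives
  χ_A(x) = x^3 - 14*x^2 + 64*x - 96
which factors as (x - 6)*(x - 4)^2. The eigenvalues (with algebraic multiplicities) are λ = 4 with multiplicity 2, λ = 6 with multiplicity 1.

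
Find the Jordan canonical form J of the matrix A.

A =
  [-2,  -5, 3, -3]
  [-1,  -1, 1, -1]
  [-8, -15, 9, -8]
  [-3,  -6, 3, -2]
J_3(1) ⊕ J_1(1)

The characteristic polynomial is
  det(x·I − A) = x^4 - 4*x^3 + 6*x^2 - 4*x + 1 = (x - 1)^4

Eigenvalues and multiplicities (the geometric multiplicity of λ is n − rank(A − λI), which equals the number of Jordan blocks for λ):
  λ = 1: algebraic multiplicity = 4, geometric multiplicity = 2

Determining the block sizes for each eigenvalue:
  λ = 1: with am = 4 and gm = 2, the partition is not yet determined (e.g. several partitions of 4 into 2 parts exist). Let N = A − (1)·I. Computing rank(N^1) = 2, rank(N^2) = 1, rank(N^3) = 0; the number of blocks of size ≥ j is rank(N^{j−1}) − rank(N^j), giving [2, 1, 1]. So we have 1 block(s) of size 3, 1 block(s) of size 1 → block sizes [3, 1]

Assembling the blocks gives a Jordan form
J =
  [1, 1, 0, 0]
  [0, 1, 1, 0]
  [0, 0, 1, 0]
  [0, 0, 0, 1]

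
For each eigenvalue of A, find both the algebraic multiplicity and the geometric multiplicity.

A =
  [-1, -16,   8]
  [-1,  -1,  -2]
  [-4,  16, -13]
λ = -5: alg = 3, geom = 2

Step 1 — factor the characteristic polynomial to read off the algebraic multiplicities:
  χ_A(x) = (x + 5)^3

Step 2 — compute geometric multiplicities via the rank-nullity identity g(λ) = n − rank(A − λI):
  rank(A − (-5)·I) = 1, so dim ker(A − (-5)·I) = n − 1 = 2

Summary:
  λ = -5: algebraic multiplicity = 3, geometric multiplicity = 2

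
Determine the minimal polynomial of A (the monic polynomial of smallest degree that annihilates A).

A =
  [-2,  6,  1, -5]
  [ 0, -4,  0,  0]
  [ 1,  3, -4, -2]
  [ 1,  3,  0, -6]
x^3 + 12*x^2 + 48*x + 64

The characteristic polynomial is χ_A(x) = (x + 4)^4, so the eigenvalues are known. The minimal polynomial is
  m_A(x) = Π_λ (x − λ)^{k_λ}
where k_λ is the size of the *largest* Jordan block for λ (equivalently, the smallest k with (A − λI)^k v = 0 for every generalised eigenvector v of λ).

  λ = -4: largest Jordan block has size 3, contributing (x + 4)^3

So m_A(x) = (x + 4)^3 = x^3 + 12*x^2 + 48*x + 64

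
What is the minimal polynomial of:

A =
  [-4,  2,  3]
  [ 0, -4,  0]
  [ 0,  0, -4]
x^2 + 8*x + 16

The characteristic polynomial is χ_A(x) = (x + 4)^3, so the eigenvalues are known. The minimal polynomial is
  m_A(x) = Π_λ (x − λ)^{k_λ}
where k_λ is the size of the *largest* Jordan block for λ (equivalently, the smallest k with (A − λI)^k v = 0 for every generalised eigenvector v of λ).

  λ = -4: largest Jordan block has size 2, contributing (x + 4)^2

So m_A(x) = (x + 4)^2 = x^2 + 8*x + 16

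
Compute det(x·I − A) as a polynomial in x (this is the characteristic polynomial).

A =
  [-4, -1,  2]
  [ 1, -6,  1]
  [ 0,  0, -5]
x^3 + 15*x^2 + 75*x + 125

Expanding det(x·I − A) (e.g. by cofactor expansion or by noting that A is similar to its Jordan form J, which has the same characteristic polynomial as A) gives
  χ_A(x) = x^3 + 15*x^2 + 75*x + 125
which factors as (x + 5)^3. The eigenvalues (with algebraic multiplicities) are λ = -5 with multiplicity 3.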